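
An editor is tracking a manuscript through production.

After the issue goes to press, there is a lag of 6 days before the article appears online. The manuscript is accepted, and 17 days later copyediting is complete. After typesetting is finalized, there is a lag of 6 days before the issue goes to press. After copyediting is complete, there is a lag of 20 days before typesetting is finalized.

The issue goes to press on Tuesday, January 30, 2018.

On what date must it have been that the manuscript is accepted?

Monday, December 18, 2017

The issue goes to press: Jan 30, 2018.
Typesetting is finalized: Jan 30, 2018 − 6 days = Jan 24, 2018.
Copyediting is complete: Jan 24, 2018 − 20 days = Jan 4, 2018.
The manuscript is accepted: Jan 4, 2018 − 17 days = Dec 18, 2017.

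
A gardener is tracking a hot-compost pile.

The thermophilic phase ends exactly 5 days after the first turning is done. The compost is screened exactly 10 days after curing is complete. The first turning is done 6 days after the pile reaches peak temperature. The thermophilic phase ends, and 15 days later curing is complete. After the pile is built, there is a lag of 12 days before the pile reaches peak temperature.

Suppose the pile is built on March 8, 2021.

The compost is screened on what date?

April 25, 2021

The pile is built: Mar 8, 2021.
The pile reaches peak temperature: Mar 8, 2021 + 12 days = Mar 20, 2021.
The first turning is done: Mar 20, 2021 + 6 days = Mar 26, 2021.
The thermophilic phase ends: Mar 26, 2021 + 5 days = Mar 31, 2021.
Curing is complete: Mar 31, 2021 + 15 days = Apr 15, 2021.
The compost is screened: Apr 15, 2021 + 10 days = Apr 25, 2021.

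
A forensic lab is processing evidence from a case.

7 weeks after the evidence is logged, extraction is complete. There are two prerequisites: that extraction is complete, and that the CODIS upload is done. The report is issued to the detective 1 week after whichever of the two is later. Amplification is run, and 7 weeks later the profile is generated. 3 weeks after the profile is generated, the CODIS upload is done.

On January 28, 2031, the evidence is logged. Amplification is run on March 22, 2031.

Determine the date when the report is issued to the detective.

The evidence is logged: Jan 28, 2031.
Extraction is complete: Jan 28, 2031 + 7 weeks = Mar 18, 2031.
Amplification is run: Mar 22, 2031.
The profile is generated: Mar 22, 2031 + 7 weeks = May 10, 2031.
The CODIS upload is done: May 10, 2031 + 3 weeks = May 31, 2031.
Both prerequisites met — extraction is complete (Mar 18, 2031), the CODIS upload is done (May 31, 2031); the later is May 31, 2031.
The report is issued to the detective: May 31, 2031 + 1 week = Jun 7, 2031.

June 7, 2031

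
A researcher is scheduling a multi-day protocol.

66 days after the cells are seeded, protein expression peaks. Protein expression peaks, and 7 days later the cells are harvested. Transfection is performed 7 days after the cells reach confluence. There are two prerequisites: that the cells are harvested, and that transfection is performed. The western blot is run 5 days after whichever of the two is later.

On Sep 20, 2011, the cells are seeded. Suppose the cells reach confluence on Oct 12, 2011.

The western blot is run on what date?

Dec 7, 2011

The cells are seeded: Sep 20, 2011.
Protein expression peaks: Sep 20, 2011 + 66 days = Nov 25, 2011.
The cells are harvested: Nov 25, 2011 + 7 days = Dec 2, 2011.
The cells reach confluence: Oct 12, 2011.
Transfection is performed: Oct 12, 2011 + 7 days = Oct 19, 2011.
Both prerequisites met — the cells are harvested (Dec 2, 2011), transfection is performed (Oct 19, 2011); the later is Dec 2, 2011.
The western blot is run: Dec 2, 2011 + 5 days = Dec 7, 2011.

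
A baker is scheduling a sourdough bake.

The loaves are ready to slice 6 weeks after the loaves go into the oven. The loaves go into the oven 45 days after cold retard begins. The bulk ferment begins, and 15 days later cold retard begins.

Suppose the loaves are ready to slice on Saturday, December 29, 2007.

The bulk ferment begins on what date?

The loaves are ready to slice: Dec 29, 2007.
The loaves go into the oven: Dec 29, 2007 − 6 weeks = Nov 17, 2007.
Cold retard begins: Nov 17, 2007 − 45 days = Oct 3, 2007.
The bulk ferment begins: Oct 3, 2007 − 15 days = Sep 18, 2007.

Tuesday, September 18, 2007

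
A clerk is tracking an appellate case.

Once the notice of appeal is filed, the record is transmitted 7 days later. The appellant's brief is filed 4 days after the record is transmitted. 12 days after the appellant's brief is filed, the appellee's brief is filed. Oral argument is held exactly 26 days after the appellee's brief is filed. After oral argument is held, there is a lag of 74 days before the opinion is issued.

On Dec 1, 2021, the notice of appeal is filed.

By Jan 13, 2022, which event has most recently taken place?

The notice of appeal is filed: Dec 1, 2021.
The record is transmitted: Dec 1, 2021 + 7 days = Dec 8, 2021.
The appellant's brief is filed: Dec 8, 2021 + 4 days = Dec 12, 2021.
The appellee's brief is filed: Dec 12, 2021 + 12 days = Dec 24, 2021.
Oral argument is held: Dec 24, 2021 + 26 days = Jan 19, 2022.
The opinion is issued: Jan 19, 2022 + 74 days = Apr 3, 2022.
Jan 13, 2022 falls between when the appellee's brief is filed (Dec 24, 2021) and when oral argument is held (Jan 19, 2022).

The appellee's brief is filed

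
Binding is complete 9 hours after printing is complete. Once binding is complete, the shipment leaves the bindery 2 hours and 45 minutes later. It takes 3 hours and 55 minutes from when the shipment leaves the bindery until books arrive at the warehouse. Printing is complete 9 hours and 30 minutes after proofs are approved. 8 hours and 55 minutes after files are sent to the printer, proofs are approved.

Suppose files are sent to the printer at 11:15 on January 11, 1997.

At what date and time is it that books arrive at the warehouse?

Files are sent to the printer: 11:15 Jan 11, 1997.
Proofs are approved: 11:15 Jan 11, 1997 + 8h55m = 20:10 Jan 11, 1997.
Printing is complete: 20:10 Jan 11, 1997 + 9h30m = 05:40 Jan 12, 1997.
Binding is complete: 05:40 Jan 12, 1997 + 9h = 14:40 Jan 12, 1997.
The shipment leaves the bindery: 14:40 Jan 12, 1997 + 2h45m = 17:25 Jan 12, 1997.
Books arrive at the warehouse: 17:25 Jan 12, 1997 + 3h55m = 21:20 Jan 12, 1997.

21:20 on January 12, 1997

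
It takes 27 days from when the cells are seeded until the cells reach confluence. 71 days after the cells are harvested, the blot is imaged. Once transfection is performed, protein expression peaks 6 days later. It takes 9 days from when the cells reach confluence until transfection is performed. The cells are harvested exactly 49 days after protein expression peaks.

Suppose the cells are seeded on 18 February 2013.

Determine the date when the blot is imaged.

30 July 2013

The cells are seeded: Feb 18, 2013.
The cells reach confluence: Feb 18, 2013 + 27 days = Mar 17, 2013.
Transfection is performed: Mar 17, 2013 + 9 days = Mar 26, 2013.
Protein expression peaks: Mar 26, 2013 + 6 days = Apr 1, 2013.
The cells are harvested: Apr 1, 2013 + 49 days = May 20, 2013.
The blot is imaged: May 20, 2013 + 71 days = Jul 30, 2013.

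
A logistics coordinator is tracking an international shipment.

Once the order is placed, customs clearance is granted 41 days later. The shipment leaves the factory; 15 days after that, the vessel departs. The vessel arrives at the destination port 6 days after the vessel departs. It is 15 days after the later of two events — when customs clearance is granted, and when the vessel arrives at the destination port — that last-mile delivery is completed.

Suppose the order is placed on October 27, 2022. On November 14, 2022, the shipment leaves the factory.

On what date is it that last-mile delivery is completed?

The order is placed: Oct 27, 2022.
Customs clearance is granted: Oct 27, 2022 + 41 days = Dec 7, 2022.
The shipment leaves the factory: Nov 14, 2022.
The vessel departs: Nov 14, 2022 + 15 days = Nov 29, 2022.
The vessel arrives at the destination port: Nov 29, 2022 + 6 days = Dec 5, 2022.
Both prerequisites met — customs clearance is granted (Dec 7, 2022), the vessel arrives at the destination port (Dec 5, 2022); the later is Dec 7, 2022.
Last-mile delivery is completed: Dec 7, 2022 + 15 days = Dec 22, 2022.

December 22, 2022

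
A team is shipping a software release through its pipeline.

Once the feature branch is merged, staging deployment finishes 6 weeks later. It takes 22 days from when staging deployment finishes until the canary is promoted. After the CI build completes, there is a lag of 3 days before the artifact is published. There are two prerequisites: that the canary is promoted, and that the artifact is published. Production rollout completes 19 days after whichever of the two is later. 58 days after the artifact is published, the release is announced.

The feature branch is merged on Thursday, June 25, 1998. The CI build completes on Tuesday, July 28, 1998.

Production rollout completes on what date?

The feature branch is merged: Jun 25, 1998.
Staging deployment finishes: Jun 25, 1998 + 6 weeks = Aug 6, 1998.
The canary is promoted: Aug 6, 1998 + 22 days = Aug 28, 1998.
The CI build completes: Jul 28, 1998.
The artifact is published: Jul 28, 1998 + 3 days = Jul 31, 1998.
Both prerequisites met — the canary is promoted (Aug 28, 1998), the artifact is published (Jul 31, 1998); the later is Aug 28, 1998.
Production rollout completes: Aug 28, 1998 + 19 days = Sep 16, 1998.

Wednesday, September 16, 1998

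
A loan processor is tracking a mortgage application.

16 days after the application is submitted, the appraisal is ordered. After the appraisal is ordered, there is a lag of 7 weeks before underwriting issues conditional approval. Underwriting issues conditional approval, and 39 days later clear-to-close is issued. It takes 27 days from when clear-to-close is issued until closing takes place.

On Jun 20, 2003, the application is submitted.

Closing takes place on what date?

Oct 29, 2003

The application is submitted: Jun 20, 2003.
The appraisal is ordered: Jun 20, 2003 + 16 days = Jul 6, 2003.
Underwriting issues conditional approval: Jul 6, 2003 + 7 weeks = Aug 24, 2003.
Clear-to-close is issued: Aug 24, 2003 + 39 days = Oct 2, 2003.
Closing takes place: Oct 2, 2003 + 27 days = Oct 29, 2003.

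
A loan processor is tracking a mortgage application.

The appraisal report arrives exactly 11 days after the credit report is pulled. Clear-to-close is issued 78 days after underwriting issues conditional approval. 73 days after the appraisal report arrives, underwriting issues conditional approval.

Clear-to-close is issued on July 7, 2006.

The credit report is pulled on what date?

Clear-to-close is issued: Jul 7, 2006.
Underwriting issues conditional approval: Jul 7, 2006 − 78 days = Apr 20, 2006.
The appraisal report arrives: Apr 20, 2006 − 73 days = Feb 6, 2006.
The credit report is pulled: Feb 6, 2006 − 11 days = Jan 26, 2006.

January 26, 2006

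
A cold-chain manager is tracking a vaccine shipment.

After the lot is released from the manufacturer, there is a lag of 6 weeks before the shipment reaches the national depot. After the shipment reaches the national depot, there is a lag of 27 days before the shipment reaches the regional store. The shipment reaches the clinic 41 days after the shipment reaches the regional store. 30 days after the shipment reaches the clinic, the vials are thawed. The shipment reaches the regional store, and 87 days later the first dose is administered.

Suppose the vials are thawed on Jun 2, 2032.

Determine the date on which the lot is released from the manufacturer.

The vials are thawed: Jun 2, 2032.
The shipment reaches the clinic: Jun 2, 2032 − 30 days = May 3, 2032.
The shipment reaches the regional store: May 3, 2032 − 41 days = Mar 23, 2032.
The shipment reaches the national depot: Mar 23, 2032 − 27 days = Feb 25, 2032.
The lot is released from the manufacturer: Feb 25, 2032 − 6 weeks = Jan 14, 2032.

Jan 14, 2032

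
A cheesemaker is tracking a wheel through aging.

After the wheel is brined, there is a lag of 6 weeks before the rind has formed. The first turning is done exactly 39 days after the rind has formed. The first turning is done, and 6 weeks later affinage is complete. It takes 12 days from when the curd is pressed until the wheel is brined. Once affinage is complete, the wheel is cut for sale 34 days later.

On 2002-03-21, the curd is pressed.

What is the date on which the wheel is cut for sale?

The curd is pressed: Mar 21, 2002.
The wheel is brined: Mar 21, 2002 + 12 days = Apr 2, 2002.
The rind has formed: Apr 2, 2002 + 6 weeks = May 14, 2002.
The first turning is done: May 14, 2002 + 39 days = Jun 22, 2002.
Affinage is complete: Jun 22, 2002 + 6 weeks = Aug 3, 2002.
The wheel is cut for sale: Aug 3, 2002 + 34 days = Sep 6, 2002.

2002-09-06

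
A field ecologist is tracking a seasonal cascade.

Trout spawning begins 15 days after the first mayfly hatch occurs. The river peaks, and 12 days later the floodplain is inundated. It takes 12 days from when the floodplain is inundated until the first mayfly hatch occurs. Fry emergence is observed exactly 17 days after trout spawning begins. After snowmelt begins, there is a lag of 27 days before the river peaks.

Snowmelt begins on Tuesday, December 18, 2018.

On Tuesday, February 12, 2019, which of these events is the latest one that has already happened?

The first mayfly hatch occurs

Snowmelt begins: Dec 18, 2018.
The river peaks: Dec 18, 2018 + 27 days = Jan 14, 2019.
The floodplain is inundated: Jan 14, 2019 + 12 days = Jan 26, 2019.
The first mayfly hatch occurs: Jan 26, 2019 + 12 days = Feb 7, 2019.
Trout spawning begins: Feb 7, 2019 + 15 days = Feb 22, 2019.
Fry emergence is observed: Feb 22, 2019 + 17 days = Mar 11, 2019.
Feb 12, 2019 falls between when the first mayfly hatch occurs (Feb 7, 2019) and when trout spawning begins (Feb 22, 2019).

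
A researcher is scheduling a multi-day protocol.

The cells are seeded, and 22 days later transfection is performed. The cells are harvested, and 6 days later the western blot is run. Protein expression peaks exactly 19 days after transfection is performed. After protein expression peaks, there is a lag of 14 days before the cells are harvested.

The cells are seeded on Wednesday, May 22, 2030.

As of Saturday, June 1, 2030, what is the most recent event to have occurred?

The cells are seeded: May 22, 2030.
Transfection is performed: May 22, 2030 + 22 days = Jun 13, 2030.
Protein expression peaks: Jun 13, 2030 + 19 days = Jul 2, 2030.
The cells are harvested: Jul 2, 2030 + 14 days = Jul 16, 2030.
The western blot is run: Jul 16, 2030 + 6 days = Jul 22, 2030.
Jun 1, 2030 falls between when the cells are seeded (May 22, 2030) and when transfection is performed (Jun 13, 2030).

The cells are seeded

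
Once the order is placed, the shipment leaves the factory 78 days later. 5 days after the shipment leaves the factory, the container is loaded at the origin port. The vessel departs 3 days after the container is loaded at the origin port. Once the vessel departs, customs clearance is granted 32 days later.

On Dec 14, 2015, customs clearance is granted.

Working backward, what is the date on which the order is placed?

Customs clearance is granted: Dec 14, 2015.
The vessel departs: Dec 14, 2015 − 32 days = Nov 12, 2015.
The container is loaded at the origin port: Nov 12, 2015 − 3 days = Nov 9, 2015.
The shipment leaves the factory: Nov 9, 2015 − 5 days = Nov 4, 2015.
The order is placed: Nov 4, 2015 − 78 days = Aug 18, 2015.

Aug 18, 2015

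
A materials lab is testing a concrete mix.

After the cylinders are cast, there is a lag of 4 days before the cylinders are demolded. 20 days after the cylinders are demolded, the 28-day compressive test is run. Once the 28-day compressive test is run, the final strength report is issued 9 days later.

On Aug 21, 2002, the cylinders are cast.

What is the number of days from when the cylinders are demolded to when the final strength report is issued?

Causal path: the cylinders are demolded → the 28-day compressive test is run → the final strength report is issued.
Total delay along the path: 20 + 9 = 29 days.

29 days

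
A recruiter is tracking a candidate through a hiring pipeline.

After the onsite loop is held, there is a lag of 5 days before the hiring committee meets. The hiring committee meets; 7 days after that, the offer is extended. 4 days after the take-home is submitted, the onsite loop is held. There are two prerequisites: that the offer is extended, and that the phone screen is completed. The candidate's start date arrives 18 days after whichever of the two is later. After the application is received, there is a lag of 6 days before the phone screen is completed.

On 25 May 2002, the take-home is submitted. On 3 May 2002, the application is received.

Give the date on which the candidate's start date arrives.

28 June 2002

The take-home is submitted: May 25, 2002.
The onsite loop is held: May 25, 2002 + 4 days = May 29, 2002.
The hiring committee meets: May 29, 2002 + 5 days = Jun 3, 2002.
The offer is extended: Jun 3, 2002 + 7 days = Jun 10, 2002.
The application is received: May 3, 2002.
The phone screen is completed: May 3, 2002 + 6 days = May 9, 2002.
Both prerequisites met — the offer is extended (Jun 10, 2002), the phone screen is completed (May 9, 2002); the later is Jun 10, 2002.
The candidate's start date arrives: Jun 10, 2002 + 18 days = Jun 28, 2002.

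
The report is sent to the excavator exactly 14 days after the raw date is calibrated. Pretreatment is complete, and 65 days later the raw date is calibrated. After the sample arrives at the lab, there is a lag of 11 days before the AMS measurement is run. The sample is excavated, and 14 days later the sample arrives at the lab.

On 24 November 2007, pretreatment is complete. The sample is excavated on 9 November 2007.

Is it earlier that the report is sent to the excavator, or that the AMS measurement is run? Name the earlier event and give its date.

The AMS measurement is run — 4 December 2007

Pretreatment is complete: Nov 24, 2007.
The raw date is calibrated: Nov 24, 2007 + 65 days = Jan 28, 2008.
The report is sent to the excavator: Jan 28, 2008 + 14 days = Feb 11, 2008.
The sample is excavated: Nov 9, 2007.
The sample arrives at the lab: Nov 9, 2007 + 14 days = Nov 23, 2007.
The AMS measurement is run: Nov 23, 2007 + 11 days = Dec 4, 2007.
Comparing: the report is sent to the excavator on Feb 11, 2008 vs the AMS measurement is run on Dec 4, 2007. Earlier: the AMS measurement is run.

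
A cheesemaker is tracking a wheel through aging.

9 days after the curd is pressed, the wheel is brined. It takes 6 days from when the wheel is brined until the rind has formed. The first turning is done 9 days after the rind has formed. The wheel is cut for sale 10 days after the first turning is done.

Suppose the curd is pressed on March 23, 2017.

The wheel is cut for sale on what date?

The curd is pressed: Mar 23, 2017.
The wheel is brined: Mar 23, 2017 + 9 days = Apr 1, 2017.
The rind has formed: Apr 1, 2017 + 6 days = Apr 7, 2017.
The first turning is done: Apr 7, 2017 + 9 days = Apr 16, 2017.
The wheel is cut for sale: Apr 16, 2017 + 10 days = Apr 26, 2017.

April 26, 2017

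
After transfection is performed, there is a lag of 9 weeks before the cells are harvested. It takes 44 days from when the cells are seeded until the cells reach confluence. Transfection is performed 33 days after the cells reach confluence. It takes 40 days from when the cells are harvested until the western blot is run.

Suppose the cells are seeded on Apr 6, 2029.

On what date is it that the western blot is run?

Oct 3, 2029

The cells are seeded: Apr 6, 2029.
The cells reach confluence: Apr 6, 2029 + 44 days = May 20, 2029.
Transfection is performed: May 20, 2029 + 33 days = Jun 22, 2029.
The cells are harvested: Jun 22, 2029 + 9 weeks = Aug 24, 2029.
The western blot is run: Aug 24, 2029 + 40 days = Oct 3, 2029.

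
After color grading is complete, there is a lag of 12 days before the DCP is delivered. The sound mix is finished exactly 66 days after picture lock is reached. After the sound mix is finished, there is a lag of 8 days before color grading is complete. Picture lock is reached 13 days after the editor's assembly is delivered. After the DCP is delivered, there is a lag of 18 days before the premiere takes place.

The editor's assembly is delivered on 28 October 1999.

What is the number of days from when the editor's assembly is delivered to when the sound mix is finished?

79 days

Causal path: the editor's assembly is delivered → picture lock is reached → the sound mix is finished.
Total delay along the path: 13 + 66 = 79 days.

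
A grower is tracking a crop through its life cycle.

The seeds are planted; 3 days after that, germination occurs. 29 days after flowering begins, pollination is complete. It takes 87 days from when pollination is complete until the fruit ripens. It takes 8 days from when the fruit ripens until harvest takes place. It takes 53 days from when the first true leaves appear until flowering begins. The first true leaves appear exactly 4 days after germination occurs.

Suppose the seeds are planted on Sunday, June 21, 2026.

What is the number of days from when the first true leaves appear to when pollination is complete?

82 days

Causal path: the first true leaves appear → flowering begins → pollination is complete.
Total delay along the path: 53 + 29 = 82 days.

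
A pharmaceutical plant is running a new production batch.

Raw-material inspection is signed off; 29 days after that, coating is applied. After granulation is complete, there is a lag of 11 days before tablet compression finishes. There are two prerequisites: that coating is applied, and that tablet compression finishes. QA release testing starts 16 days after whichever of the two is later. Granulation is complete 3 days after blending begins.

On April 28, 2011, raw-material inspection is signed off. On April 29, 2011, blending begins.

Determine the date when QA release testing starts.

June 12, 2011

Raw-material inspection is signed off: Apr 28, 2011.
Coating is applied: Apr 28, 2011 + 29 days = May 27, 2011.
Blending begins: Apr 29, 2011.
Granulation is complete: Apr 29, 2011 + 3 days = May 2, 2011.
Tablet compression finishes: May 2, 2011 + 11 days = May 13, 2011.
Both prerequisites met — coating is applied (May 27, 2011), tablet compression finishes (May 13, 2011); the later is May 27, 2011.
QA release testing starts: May 27, 2011 + 16 days = Jun 12, 2011.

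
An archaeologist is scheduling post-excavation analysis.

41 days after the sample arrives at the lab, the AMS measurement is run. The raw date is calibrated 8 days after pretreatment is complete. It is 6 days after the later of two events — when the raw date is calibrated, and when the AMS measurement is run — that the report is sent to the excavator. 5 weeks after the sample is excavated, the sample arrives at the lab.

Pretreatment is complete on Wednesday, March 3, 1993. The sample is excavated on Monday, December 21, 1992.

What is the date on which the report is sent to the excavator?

Pretreatment is complete: Mar 3, 1993.
The raw date is calibrated: Mar 3, 1993 + 8 days = Mar 11, 1993.
The sample is excavated: Dec 21, 1992.
The sample arrives at the lab: Dec 21, 1992 + 5 weeks = Jan 25, 1993.
The AMS measurement is run: Jan 25, 1993 + 41 days = Mar 7, 1993.
Both prerequisites met — the raw date is calibrated (Mar 11, 1993), the AMS measurement is run (Mar 7, 1993); the later is Mar 11, 1993.
The report is sent to the excavator: Mar 11, 1993 + 6 days = Mar 17, 1993.

Wednesday, March 17, 1993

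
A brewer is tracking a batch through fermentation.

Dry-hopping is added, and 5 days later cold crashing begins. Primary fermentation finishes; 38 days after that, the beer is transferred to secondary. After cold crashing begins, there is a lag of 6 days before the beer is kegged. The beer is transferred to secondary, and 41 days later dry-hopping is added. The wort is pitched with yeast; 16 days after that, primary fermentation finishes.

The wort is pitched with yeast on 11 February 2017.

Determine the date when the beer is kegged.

28 May 2017

The wort is pitched with yeast: Feb 11, 2017.
Primary fermentation finishes: Feb 11, 2017 + 16 days = Feb 27, 2017.
The beer is transferred to secondary: Feb 27, 2017 + 38 days = Apr 6, 2017.
Dry-hopping is added: Apr 6, 2017 + 41 days = May 17, 2017.
Cold crashing begins: May 17, 2017 + 5 days = May 22, 2017.
The beer is kegged: May 22, 2017 + 6 days = May 28, 2017.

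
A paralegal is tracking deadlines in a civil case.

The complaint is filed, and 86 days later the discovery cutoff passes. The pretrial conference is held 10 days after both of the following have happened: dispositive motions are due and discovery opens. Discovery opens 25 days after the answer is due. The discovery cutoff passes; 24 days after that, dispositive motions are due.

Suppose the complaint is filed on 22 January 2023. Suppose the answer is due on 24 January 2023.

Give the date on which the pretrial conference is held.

The complaint is filed: Jan 22, 2023.
The discovery cutoff passes: Jan 22, 2023 + 86 days = Apr 18, 2023.
Dispositive motions are due: Apr 18, 2023 + 24 days = May 12, 2023.
The answer is due: Jan 24, 2023.
Discovery opens: Jan 24, 2023 + 25 days = Feb 18, 2023.
Both prerequisites met — dispositive motions are due (May 12, 2023), discovery opens (Feb 18, 2023); the later is May 12, 2023.
The pretrial conference is held: May 12, 2023 + 10 days = May 22, 2023.

22 May 2023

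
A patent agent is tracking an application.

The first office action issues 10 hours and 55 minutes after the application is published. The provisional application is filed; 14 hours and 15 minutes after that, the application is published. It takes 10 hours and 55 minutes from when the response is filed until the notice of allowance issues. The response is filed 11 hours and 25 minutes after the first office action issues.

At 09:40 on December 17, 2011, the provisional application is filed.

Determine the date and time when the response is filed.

The provisional application is filed: 09:40 Dec 17, 2011.
The application is published: 09:40 Dec 17, 2011 + 14h15m = 23:55 Dec 17, 2011.
The first office action issues: 23:55 Dec 17, 2011 + 10h55m = 10:50 Dec 18, 2011.
The response is filed: 10:50 Dec 18, 2011 + 11h25m = 22:15 Dec 18, 2011.

22:15 on December 18, 2011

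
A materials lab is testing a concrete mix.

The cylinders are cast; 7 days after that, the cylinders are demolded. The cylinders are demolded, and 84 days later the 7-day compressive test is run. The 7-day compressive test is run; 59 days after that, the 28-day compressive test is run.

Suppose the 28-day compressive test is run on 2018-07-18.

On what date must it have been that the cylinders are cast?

The 28-day compressive test is run: Jul 18, 2018.
The 7-day compressive test is run: Jul 18, 2018 − 59 days = May 20, 2018.
The cylinders are demolded: May 20, 2018 − 84 days = Feb 25, 2018.
The cylinders are cast: Feb 25, 2018 − 7 days = Feb 18, 2018.

2018-02-18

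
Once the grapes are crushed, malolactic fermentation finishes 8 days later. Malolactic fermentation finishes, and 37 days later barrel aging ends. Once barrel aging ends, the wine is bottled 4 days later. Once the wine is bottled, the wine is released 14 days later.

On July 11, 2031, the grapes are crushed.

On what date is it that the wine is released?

The grapes are crushed: Jul 11, 2031.
Malolactic fermentation finishes: Jul 11, 2031 + 8 days = Jul 19, 2031.
Barrel aging ends: Jul 19, 2031 + 37 days = Aug 25, 2031.
The wine is bottled: Aug 25, 2031 + 4 days = Aug 29, 2031.
The wine is released: Aug 29, 2031 + 14 days = Sep 12, 2031.

September 12, 2031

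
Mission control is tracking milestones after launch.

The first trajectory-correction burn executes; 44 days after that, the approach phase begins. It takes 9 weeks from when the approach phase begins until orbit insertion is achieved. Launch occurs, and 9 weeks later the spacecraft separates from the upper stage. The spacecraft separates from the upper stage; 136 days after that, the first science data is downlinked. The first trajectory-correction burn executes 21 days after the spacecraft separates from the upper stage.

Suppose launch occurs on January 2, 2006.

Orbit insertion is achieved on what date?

Launch occurs: Jan 2, 2006.
The spacecraft separates from the upper stage: Jan 2, 2006 + 9 weeks = Mar 6, 2006.
The first trajectory-correction burn executes: Mar 6, 2006 + 21 days = Mar 27, 2006.
The approach phase begins: Mar 27, 2006 + 44 days = May 10, 2006.
Orbit insertion is achieved: May 10, 2006 + 9 weeks = Jul 12, 2006.

July 12, 2006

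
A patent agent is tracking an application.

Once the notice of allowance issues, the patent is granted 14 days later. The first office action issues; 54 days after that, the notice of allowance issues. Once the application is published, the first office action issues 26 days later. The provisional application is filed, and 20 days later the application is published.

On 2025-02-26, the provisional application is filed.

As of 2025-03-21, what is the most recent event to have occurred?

The application is published

The provisional application is filed: Feb 26, 2025.
The application is published: Feb 26, 2025 + 20 days = Mar 18, 2025.
The first office action issues: Mar 18, 2025 + 26 days = Apr 13, 2025.
The notice of allowance issues: Apr 13, 2025 + 54 days = Jun 6, 2025.
The patent is granted: Jun 6, 2025 + 14 days = Jun 20, 2025.
Mar 21, 2025 falls between when the application is published (Mar 18, 2025) and when the first office action issues (Apr 13, 2025).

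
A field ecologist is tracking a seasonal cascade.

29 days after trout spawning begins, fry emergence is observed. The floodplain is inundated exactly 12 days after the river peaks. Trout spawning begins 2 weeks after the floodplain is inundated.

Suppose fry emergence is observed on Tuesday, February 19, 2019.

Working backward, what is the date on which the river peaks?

Fry emergence is observed: Feb 19, 2019.
Trout spawning begins: Feb 19, 2019 − 29 days = Jan 21, 2019.
The floodplain is inundated: Jan 21, 2019 − 2 weeks = Jan 7, 2019.
The river peaks: Jan 7, 2019 − 12 days = Dec 26, 2018.

Wednesday, December 26, 2018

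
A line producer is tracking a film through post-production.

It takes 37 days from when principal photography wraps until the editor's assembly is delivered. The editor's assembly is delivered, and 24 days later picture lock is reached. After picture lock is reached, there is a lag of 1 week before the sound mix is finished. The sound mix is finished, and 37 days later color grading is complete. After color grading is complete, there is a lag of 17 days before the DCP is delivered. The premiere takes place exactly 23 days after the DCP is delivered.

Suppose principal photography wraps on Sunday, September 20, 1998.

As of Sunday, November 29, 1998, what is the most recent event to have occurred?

The sound mix is finished

Principal photography wraps: Sep 20, 1998.
The editor's assembly is delivered: Sep 20, 1998 + 37 days = Oct 27, 1998.
Picture lock is reached: Oct 27, 1998 + 24 days = Nov 20, 1998.
The sound mix is finished: Nov 20, 1998 + 1 week = Nov 27, 1998.
Color grading is complete: Nov 27, 1998 + 37 days = Jan 3, 1999.
The DCP is delivered: Jan 3, 1999 + 17 days = Jan 20, 1999.
The premiere takes place: Jan 20, 1999 + 23 days = Feb 12, 1999.
Nov 29, 1998 falls between when the sound mix is finished (Nov 27, 1998) and when color grading is complete (Jan 3, 1999).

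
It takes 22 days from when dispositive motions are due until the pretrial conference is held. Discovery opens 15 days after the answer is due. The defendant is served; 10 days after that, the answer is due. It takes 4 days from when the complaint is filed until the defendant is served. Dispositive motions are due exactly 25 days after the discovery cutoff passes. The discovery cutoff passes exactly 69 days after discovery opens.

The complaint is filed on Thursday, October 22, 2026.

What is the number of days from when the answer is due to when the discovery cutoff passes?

Causal path: the answer is due → discovery opens → the discovery cutoff passes.
Total delay along the path: 15 + 69 = 84 days.

84 days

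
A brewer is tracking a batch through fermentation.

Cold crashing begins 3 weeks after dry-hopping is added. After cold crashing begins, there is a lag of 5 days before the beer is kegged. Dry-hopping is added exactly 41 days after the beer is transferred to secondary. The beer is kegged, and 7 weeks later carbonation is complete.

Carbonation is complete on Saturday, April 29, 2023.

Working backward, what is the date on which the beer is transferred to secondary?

Carbonation is complete: Apr 29, 2023.
The beer is kegged: Apr 29, 2023 − 7 weeks = Mar 11, 2023.
Cold crashing begins: Mar 11, 2023 − 5 days = Mar 6, 2023.
Dry-hopping is added: Mar 6, 2023 − 3 weeks = Feb 13, 2023.
The beer is transferred to secondary: Feb 13, 2023 − 41 days = Jan 3, 2023.

Tuesday, January 3, 2023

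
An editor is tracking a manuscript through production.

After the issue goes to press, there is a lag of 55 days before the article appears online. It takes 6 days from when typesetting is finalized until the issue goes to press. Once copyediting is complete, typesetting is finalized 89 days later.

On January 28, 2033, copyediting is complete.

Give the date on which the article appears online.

Copyediting is complete: Jan 28, 2033.
Typesetting is finalized: Jan 28, 2033 + 89 days = Apr 27, 2033.
The issue goes to press: Apr 27, 2033 + 6 days = May 3, 2033.
The article appears online: May 3, 2033 + 55 days = Jun 27, 2033.

June 27, 2033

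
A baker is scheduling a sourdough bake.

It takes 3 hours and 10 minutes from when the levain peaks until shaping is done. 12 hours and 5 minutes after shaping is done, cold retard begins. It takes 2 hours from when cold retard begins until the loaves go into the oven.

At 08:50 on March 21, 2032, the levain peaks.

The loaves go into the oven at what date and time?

02:05 on March 22, 2032

The levain peaks: 08:50 Mar 21, 2032.
Shaping is done: 08:50 Mar 21, 2032 + 3h10m = 12:00 Mar 21, 2032.
Cold retard begins: 12:00 Mar 21, 2032 + 12h05m = 00:05 Mar 22, 2032.
The loaves go into the oven: 00:05 Mar 22, 2032 + 2h = 02:05 Mar 22, 2032.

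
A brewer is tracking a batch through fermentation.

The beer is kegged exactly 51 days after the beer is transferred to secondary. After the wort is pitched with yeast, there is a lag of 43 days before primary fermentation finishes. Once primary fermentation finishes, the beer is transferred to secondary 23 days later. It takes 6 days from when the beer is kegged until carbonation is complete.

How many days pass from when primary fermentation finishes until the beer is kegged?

74 days

Causal path: primary fermentation finishes → the beer is transferred to secondary → the beer is kegged.
Total delay along the path: 23 + 51 = 74 days.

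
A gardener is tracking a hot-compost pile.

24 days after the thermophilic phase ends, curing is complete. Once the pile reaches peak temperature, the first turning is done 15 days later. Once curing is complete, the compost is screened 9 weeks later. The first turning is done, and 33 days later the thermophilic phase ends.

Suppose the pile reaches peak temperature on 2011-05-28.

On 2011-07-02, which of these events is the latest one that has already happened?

The first turning is done

The pile reaches peak temperature: May 28, 2011.
The first turning is done: May 28, 2011 + 15 days = Jun 12, 2011.
The thermophilic phase ends: Jun 12, 2011 + 33 days = Jul 15, 2011.
Curing is complete: Jul 15, 2011 + 24 days = Aug 8, 2011.
The compost is screened: Aug 8, 2011 + 9 weeks = Oct 10, 2011.
Jul 2, 2011 falls between when the first turning is done (Jun 12, 2011) and when the thermophilic phase ends (Jul 15, 2011).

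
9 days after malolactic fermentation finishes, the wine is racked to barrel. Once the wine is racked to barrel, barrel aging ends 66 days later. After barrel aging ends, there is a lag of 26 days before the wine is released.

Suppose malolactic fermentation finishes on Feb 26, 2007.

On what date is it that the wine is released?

Jun 7, 2007

Malolactic fermentation finishes: Feb 26, 2007.
The wine is racked to barrel: Feb 26, 2007 + 9 days = Mar 7, 2007.
Barrel aging ends: Mar 7, 2007 + 66 days = May 12, 2007.
The wine is released: May 12, 2007 + 26 days = Jun 7, 2007.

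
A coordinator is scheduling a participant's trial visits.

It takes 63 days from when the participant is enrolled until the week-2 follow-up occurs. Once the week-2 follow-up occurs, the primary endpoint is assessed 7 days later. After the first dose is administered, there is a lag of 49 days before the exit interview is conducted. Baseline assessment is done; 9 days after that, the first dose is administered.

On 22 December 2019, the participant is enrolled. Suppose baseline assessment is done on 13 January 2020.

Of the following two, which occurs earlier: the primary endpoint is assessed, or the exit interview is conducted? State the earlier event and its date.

The primary endpoint is assessed — 1 March 2020

The participant is enrolled: Dec 22, 2019.
The week-2 follow-up occurs: Dec 22, 2019 + 63 days = Feb 23, 2020.
The primary endpoint is assessed: Feb 23, 2020 + 7 days = Mar 1, 2020.
Baseline assessment is done: Jan 13, 2020.
The first dose is administered: Jan 13, 2020 + 9 days = Jan 22, 2020.
The exit interview is conducted: Jan 22, 2020 + 49 days = Mar 11, 2020.
Comparing: the primary endpoint is assessed on Mar 1, 2020 vs the exit interview is conducted on Mar 11, 2020. Earlier: the primary endpoint is assessed.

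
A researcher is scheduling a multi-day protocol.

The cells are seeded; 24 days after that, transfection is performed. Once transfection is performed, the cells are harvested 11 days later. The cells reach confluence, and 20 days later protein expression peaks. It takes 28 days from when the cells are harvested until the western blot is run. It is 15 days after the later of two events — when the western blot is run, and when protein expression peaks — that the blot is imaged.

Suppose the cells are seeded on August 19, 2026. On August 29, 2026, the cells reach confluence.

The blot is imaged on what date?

November 5, 2026

The cells are seeded: Aug 19, 2026.
Transfection is performed: Aug 19, 2026 + 24 days = Sep 12, 2026.
The cells are harvested: Sep 12, 2026 + 11 days = Sep 23, 2026.
The western blot is run: Sep 23, 2026 + 28 days = Oct 21, 2026.
The cells reach confluence: Aug 29, 2026.
Protein expression peaks: Aug 29, 2026 + 20 days = Sep 18, 2026.
Both prerequisites met — the western blot is run (Oct 21, 2026), protein expression peaks (Sep 18, 2026); the later is Oct 21, 2026.
The blot is imaged: Oct 21, 2026 + 15 days = Nov 5, 2026.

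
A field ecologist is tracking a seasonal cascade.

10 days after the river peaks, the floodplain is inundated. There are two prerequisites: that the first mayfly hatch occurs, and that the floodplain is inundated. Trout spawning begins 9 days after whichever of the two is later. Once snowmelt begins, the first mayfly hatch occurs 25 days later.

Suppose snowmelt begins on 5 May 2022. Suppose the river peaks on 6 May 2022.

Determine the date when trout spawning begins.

Snowmelt begins: May 5, 2022.
The first mayfly hatch occurs: May 5, 2022 + 25 days = May 30, 2022.
The river peaks: May 6, 2022.
The floodplain is inundated: May 6, 2022 + 10 days = May 16, 2022.
Both prerequisites met — the first mayfly hatch occurs (May 30, 2022), the floodplain is inundated (May 16, 2022); the later is May 30, 2022.
Trout spawning begins: May 30, 2022 + 9 days = Jun 8, 2022.

8 June 2022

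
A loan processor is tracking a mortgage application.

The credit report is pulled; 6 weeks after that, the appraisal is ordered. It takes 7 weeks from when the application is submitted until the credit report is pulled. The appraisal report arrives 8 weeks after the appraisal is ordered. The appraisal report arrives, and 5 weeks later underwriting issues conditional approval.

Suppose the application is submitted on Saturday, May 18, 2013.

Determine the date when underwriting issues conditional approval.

The application is submitted: May 18, 2013.
The credit report is pulled: May 18, 2013 + 7 weeks = Jul 6, 2013.
The appraisal is ordered: Jul 6, 2013 + 6 weeks = Aug 17, 2013.
The appraisal report arrives: Aug 17, 2013 + 8 weeks = Oct 12, 2013.
Underwriting issues conditional approval: Oct 12, 2013 + 5 weeks = Nov 16, 2013.

Saturday, November 16, 2013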